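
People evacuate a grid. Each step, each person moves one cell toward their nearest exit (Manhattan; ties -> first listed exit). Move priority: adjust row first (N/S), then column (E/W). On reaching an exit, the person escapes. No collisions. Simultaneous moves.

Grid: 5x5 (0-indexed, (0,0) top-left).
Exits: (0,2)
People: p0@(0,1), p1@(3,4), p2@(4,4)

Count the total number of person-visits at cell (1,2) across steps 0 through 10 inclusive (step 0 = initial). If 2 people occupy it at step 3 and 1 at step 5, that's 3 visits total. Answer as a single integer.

Answer: 0

Derivation:
Step 0: p0@(0,1) p1@(3,4) p2@(4,4) -> at (1,2): 0 [-], cum=0
Step 1: p0@ESC p1@(2,4) p2@(3,4) -> at (1,2): 0 [-], cum=0
Step 2: p0@ESC p1@(1,4) p2@(2,4) -> at (1,2): 0 [-], cum=0
Step 3: p0@ESC p1@(0,4) p2@(1,4) -> at (1,2): 0 [-], cum=0
Step 4: p0@ESC p1@(0,3) p2@(0,4) -> at (1,2): 0 [-], cum=0
Step 5: p0@ESC p1@ESC p2@(0,3) -> at (1,2): 0 [-], cum=0
Step 6: p0@ESC p1@ESC p2@ESC -> at (1,2): 0 [-], cum=0
Total visits = 0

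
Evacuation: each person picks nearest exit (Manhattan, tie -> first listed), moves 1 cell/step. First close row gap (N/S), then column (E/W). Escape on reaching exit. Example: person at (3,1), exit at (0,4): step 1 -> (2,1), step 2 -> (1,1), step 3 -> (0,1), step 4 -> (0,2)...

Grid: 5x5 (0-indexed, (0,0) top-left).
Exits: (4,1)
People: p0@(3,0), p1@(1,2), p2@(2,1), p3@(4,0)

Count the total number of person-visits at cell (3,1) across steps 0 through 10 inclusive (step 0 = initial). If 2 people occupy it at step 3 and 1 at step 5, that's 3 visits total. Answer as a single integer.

Answer: 1

Derivation:
Step 0: p0@(3,0) p1@(1,2) p2@(2,1) p3@(4,0) -> at (3,1): 0 [-], cum=0
Step 1: p0@(4,0) p1@(2,2) p2@(3,1) p3@ESC -> at (3,1): 1 [p2], cum=1
Step 2: p0@ESC p1@(3,2) p2@ESC p3@ESC -> at (3,1): 0 [-], cum=1
Step 3: p0@ESC p1@(4,2) p2@ESC p3@ESC -> at (3,1): 0 [-], cum=1
Step 4: p0@ESC p1@ESC p2@ESC p3@ESC -> at (3,1): 0 [-], cum=1
Total visits = 1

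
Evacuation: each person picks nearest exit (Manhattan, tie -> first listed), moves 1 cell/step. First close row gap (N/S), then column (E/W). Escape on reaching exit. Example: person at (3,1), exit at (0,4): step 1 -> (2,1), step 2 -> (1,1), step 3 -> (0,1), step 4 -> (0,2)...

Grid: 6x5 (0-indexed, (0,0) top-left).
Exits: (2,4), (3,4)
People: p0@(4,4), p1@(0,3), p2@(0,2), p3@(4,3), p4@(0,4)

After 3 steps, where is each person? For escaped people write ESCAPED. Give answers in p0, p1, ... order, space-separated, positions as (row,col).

Step 1: p0:(4,4)->(3,4)->EXIT | p1:(0,3)->(1,3) | p2:(0,2)->(1,2) | p3:(4,3)->(3,3) | p4:(0,4)->(1,4)
Step 2: p0:escaped | p1:(1,3)->(2,3) | p2:(1,2)->(2,2) | p3:(3,3)->(3,4)->EXIT | p4:(1,4)->(2,4)->EXIT
Step 3: p0:escaped | p1:(2,3)->(2,4)->EXIT | p2:(2,2)->(2,3) | p3:escaped | p4:escaped

ESCAPED ESCAPED (2,3) ESCAPED ESCAPED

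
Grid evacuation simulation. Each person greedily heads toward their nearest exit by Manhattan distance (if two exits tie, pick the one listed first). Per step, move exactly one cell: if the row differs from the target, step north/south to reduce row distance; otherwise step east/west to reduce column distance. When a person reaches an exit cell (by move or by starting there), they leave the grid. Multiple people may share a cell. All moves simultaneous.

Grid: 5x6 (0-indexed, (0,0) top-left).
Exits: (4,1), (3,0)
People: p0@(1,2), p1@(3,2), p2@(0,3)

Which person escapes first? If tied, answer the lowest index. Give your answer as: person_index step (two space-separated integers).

Step 1: p0:(1,2)->(2,2) | p1:(3,2)->(4,2) | p2:(0,3)->(1,3)
Step 2: p0:(2,2)->(3,2) | p1:(4,2)->(4,1)->EXIT | p2:(1,3)->(2,3)
Step 3: p0:(3,2)->(4,2) | p1:escaped | p2:(2,3)->(3,3)
Step 4: p0:(4,2)->(4,1)->EXIT | p1:escaped | p2:(3,3)->(4,3)
Step 5: p0:escaped | p1:escaped | p2:(4,3)->(4,2)
Step 6: p0:escaped | p1:escaped | p2:(4,2)->(4,1)->EXIT
Exit steps: [4, 2, 6]
First to escape: p1 at step 2

Answer: 1 2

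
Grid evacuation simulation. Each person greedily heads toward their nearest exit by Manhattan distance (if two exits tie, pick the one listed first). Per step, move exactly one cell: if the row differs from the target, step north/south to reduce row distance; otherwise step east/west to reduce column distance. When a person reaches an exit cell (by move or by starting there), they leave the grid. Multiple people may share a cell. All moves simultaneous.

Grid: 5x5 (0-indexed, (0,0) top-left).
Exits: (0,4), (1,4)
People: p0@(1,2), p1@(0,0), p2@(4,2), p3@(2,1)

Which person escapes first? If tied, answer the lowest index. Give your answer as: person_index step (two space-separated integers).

Answer: 0 2

Derivation:
Step 1: p0:(1,2)->(1,3) | p1:(0,0)->(0,1) | p2:(4,2)->(3,2) | p3:(2,1)->(1,1)
Step 2: p0:(1,3)->(1,4)->EXIT | p1:(0,1)->(0,2) | p2:(3,2)->(2,2) | p3:(1,1)->(1,2)
Step 3: p0:escaped | p1:(0,2)->(0,3) | p2:(2,2)->(1,2) | p3:(1,2)->(1,3)
Step 4: p0:escaped | p1:(0,3)->(0,4)->EXIT | p2:(1,2)->(1,3) | p3:(1,3)->(1,4)->EXIT
Step 5: p0:escaped | p1:escaped | p2:(1,3)->(1,4)->EXIT | p3:escaped
Exit steps: [2, 4, 5, 4]
First to escape: p0 at step 2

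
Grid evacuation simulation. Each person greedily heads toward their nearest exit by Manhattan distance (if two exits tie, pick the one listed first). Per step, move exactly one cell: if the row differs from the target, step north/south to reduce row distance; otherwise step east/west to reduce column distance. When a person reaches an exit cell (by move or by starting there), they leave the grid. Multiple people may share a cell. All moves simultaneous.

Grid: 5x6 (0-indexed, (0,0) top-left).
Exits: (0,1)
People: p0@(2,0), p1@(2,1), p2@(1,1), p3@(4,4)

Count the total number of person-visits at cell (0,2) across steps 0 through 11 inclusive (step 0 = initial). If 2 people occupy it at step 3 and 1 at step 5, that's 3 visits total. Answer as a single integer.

Answer: 1

Derivation:
Step 0: p0@(2,0) p1@(2,1) p2@(1,1) p3@(4,4) -> at (0,2): 0 [-], cum=0
Step 1: p0@(1,0) p1@(1,1) p2@ESC p3@(3,4) -> at (0,2): 0 [-], cum=0
Step 2: p0@(0,0) p1@ESC p2@ESC p3@(2,4) -> at (0,2): 0 [-], cum=0
Step 3: p0@ESC p1@ESC p2@ESC p3@(1,4) -> at (0,2): 0 [-], cum=0
Step 4: p0@ESC p1@ESC p2@ESC p3@(0,4) -> at (0,2): 0 [-], cum=0
Step 5: p0@ESC p1@ESC p2@ESC p3@(0,3) -> at (0,2): 0 [-], cum=0
Step 6: p0@ESC p1@ESC p2@ESC p3@(0,2) -> at (0,2): 1 [p3], cum=1
Step 7: p0@ESC p1@ESC p2@ESC p3@ESC -> at (0,2): 0 [-], cum=1
Total visits = 1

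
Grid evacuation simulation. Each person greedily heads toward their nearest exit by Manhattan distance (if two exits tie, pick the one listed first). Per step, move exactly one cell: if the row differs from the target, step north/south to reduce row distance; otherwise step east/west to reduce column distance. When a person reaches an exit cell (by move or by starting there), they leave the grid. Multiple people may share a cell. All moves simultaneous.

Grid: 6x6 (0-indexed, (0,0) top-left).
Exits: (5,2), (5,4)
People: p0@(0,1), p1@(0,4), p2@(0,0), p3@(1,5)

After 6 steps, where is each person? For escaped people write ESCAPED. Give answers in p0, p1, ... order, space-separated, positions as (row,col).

Step 1: p0:(0,1)->(1,1) | p1:(0,4)->(1,4) | p2:(0,0)->(1,0) | p3:(1,5)->(2,5)
Step 2: p0:(1,1)->(2,1) | p1:(1,4)->(2,4) | p2:(1,0)->(2,0) | p3:(2,5)->(3,5)
Step 3: p0:(2,1)->(3,1) | p1:(2,4)->(3,4) | p2:(2,0)->(3,0) | p3:(3,5)->(4,5)
Step 4: p0:(3,1)->(4,1) | p1:(3,4)->(4,4) | p2:(3,0)->(4,0) | p3:(4,5)->(5,5)
Step 5: p0:(4,1)->(5,1) | p1:(4,4)->(5,4)->EXIT | p2:(4,0)->(5,0) | p3:(5,5)->(5,4)->EXIT
Step 6: p0:(5,1)->(5,2)->EXIT | p1:escaped | p2:(5,0)->(5,1) | p3:escaped

ESCAPED ESCAPED (5,1) ESCAPED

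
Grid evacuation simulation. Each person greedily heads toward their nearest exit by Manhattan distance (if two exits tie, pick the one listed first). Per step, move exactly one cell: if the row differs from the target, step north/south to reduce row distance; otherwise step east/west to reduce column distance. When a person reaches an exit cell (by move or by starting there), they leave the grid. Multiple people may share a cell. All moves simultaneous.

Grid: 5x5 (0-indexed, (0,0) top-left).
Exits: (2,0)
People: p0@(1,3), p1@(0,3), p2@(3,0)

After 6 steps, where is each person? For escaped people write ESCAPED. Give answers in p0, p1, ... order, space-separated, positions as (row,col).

Step 1: p0:(1,3)->(2,3) | p1:(0,3)->(1,3) | p2:(3,0)->(2,0)->EXIT
Step 2: p0:(2,3)->(2,2) | p1:(1,3)->(2,3) | p2:escaped
Step 3: p0:(2,2)->(2,1) | p1:(2,3)->(2,2) | p2:escaped
Step 4: p0:(2,1)->(2,0)->EXIT | p1:(2,2)->(2,1) | p2:escaped
Step 5: p0:escaped | p1:(2,1)->(2,0)->EXIT | p2:escaped

ESCAPED ESCAPED ESCAPED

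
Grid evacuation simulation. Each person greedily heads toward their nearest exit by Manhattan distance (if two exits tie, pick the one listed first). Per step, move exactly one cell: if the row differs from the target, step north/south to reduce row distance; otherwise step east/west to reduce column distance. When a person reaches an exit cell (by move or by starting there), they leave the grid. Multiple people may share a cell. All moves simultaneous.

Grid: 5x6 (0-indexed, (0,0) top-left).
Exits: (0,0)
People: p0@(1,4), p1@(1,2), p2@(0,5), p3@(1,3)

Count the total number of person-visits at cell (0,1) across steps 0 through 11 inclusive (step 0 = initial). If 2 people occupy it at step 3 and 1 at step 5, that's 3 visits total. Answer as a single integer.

Step 0: p0@(1,4) p1@(1,2) p2@(0,5) p3@(1,3) -> at (0,1): 0 [-], cum=0
Step 1: p0@(0,4) p1@(0,2) p2@(0,4) p3@(0,3) -> at (0,1): 0 [-], cum=0
Step 2: p0@(0,3) p1@(0,1) p2@(0,3) p3@(0,2) -> at (0,1): 1 [p1], cum=1
Step 3: p0@(0,2) p1@ESC p2@(0,2) p3@(0,1) -> at (0,1): 1 [p3], cum=2
Step 4: p0@(0,1) p1@ESC p2@(0,1) p3@ESC -> at (0,1): 2 [p0,p2], cum=4
Step 5: p0@ESC p1@ESC p2@ESC p3@ESC -> at (0,1): 0 [-], cum=4
Total visits = 4

Answer: 4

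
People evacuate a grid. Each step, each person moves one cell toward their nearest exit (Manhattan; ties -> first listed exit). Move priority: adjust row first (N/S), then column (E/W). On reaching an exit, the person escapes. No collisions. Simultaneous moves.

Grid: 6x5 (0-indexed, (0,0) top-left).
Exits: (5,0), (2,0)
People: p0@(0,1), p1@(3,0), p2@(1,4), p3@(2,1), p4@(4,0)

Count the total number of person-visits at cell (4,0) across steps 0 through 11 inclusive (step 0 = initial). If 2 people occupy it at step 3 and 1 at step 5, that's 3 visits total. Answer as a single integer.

Step 0: p0@(0,1) p1@(3,0) p2@(1,4) p3@(2,1) p4@(4,0) -> at (4,0): 1 [p4], cum=1
Step 1: p0@(1,1) p1@ESC p2@(2,4) p3@ESC p4@ESC -> at (4,0): 0 [-], cum=1
Step 2: p0@(2,1) p1@ESC p2@(2,3) p3@ESC p4@ESC -> at (4,0): 0 [-], cum=1
Step 3: p0@ESC p1@ESC p2@(2,2) p3@ESC p4@ESC -> at (4,0): 0 [-], cum=1
Step 4: p0@ESC p1@ESC p2@(2,1) p3@ESC p4@ESC -> at (4,0): 0 [-], cum=1
Step 5: p0@ESC p1@ESC p2@ESC p3@ESC p4@ESC -> at (4,0): 0 [-], cum=1
Total visits = 1

Answer: 1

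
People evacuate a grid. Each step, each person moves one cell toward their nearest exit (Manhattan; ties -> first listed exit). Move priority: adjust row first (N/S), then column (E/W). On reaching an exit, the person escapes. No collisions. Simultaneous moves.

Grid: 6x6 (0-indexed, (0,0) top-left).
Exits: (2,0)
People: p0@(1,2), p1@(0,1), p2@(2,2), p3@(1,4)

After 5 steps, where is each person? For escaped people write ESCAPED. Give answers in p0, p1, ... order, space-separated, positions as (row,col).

Step 1: p0:(1,2)->(2,2) | p1:(0,1)->(1,1) | p2:(2,2)->(2,1) | p3:(1,4)->(2,4)
Step 2: p0:(2,2)->(2,1) | p1:(1,1)->(2,1) | p2:(2,1)->(2,0)->EXIT | p3:(2,4)->(2,3)
Step 3: p0:(2,1)->(2,0)->EXIT | p1:(2,1)->(2,0)->EXIT | p2:escaped | p3:(2,3)->(2,2)
Step 4: p0:escaped | p1:escaped | p2:escaped | p3:(2,2)->(2,1)
Step 5: p0:escaped | p1:escaped | p2:escaped | p3:(2,1)->(2,0)->EXIT

ESCAPED ESCAPED ESCAPED ESCAPED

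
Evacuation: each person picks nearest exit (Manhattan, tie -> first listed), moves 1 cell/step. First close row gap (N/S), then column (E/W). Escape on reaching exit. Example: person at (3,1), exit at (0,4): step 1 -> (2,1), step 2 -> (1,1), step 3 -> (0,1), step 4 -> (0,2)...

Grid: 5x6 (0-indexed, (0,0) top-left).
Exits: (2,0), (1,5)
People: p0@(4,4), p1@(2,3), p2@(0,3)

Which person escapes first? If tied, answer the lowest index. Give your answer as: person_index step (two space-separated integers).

Step 1: p0:(4,4)->(3,4) | p1:(2,3)->(2,2) | p2:(0,3)->(1,3)
Step 2: p0:(3,4)->(2,4) | p1:(2,2)->(2,1) | p2:(1,3)->(1,4)
Step 3: p0:(2,4)->(1,4) | p1:(2,1)->(2,0)->EXIT | p2:(1,4)->(1,5)->EXIT
Step 4: p0:(1,4)->(1,5)->EXIT | p1:escaped | p2:escaped
Exit steps: [4, 3, 3]
First to escape: p1 at step 3

Answer: 1 3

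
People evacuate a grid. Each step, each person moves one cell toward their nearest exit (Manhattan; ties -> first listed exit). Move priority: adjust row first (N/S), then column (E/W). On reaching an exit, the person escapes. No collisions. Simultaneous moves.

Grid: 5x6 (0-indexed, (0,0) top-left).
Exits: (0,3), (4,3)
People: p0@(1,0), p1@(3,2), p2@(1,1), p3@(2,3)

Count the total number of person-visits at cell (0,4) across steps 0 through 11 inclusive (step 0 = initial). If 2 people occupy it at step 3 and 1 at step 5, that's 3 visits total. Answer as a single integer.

Answer: 0

Derivation:
Step 0: p0@(1,0) p1@(3,2) p2@(1,1) p3@(2,3) -> at (0,4): 0 [-], cum=0
Step 1: p0@(0,0) p1@(4,2) p2@(0,1) p3@(1,3) -> at (0,4): 0 [-], cum=0
Step 2: p0@(0,1) p1@ESC p2@(0,2) p3@ESC -> at (0,4): 0 [-], cum=0
Step 3: p0@(0,2) p1@ESC p2@ESC p3@ESC -> at (0,4): 0 [-], cum=0
Step 4: p0@ESC p1@ESC p2@ESC p3@ESC -> at (0,4): 0 [-], cum=0
Total visits = 0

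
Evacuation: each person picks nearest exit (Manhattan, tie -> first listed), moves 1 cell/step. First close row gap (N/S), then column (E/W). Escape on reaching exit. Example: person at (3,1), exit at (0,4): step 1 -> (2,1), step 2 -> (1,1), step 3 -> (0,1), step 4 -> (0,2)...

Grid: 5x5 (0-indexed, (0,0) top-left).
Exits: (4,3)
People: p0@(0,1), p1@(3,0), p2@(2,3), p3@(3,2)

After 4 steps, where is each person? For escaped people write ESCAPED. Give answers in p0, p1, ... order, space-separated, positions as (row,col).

Step 1: p0:(0,1)->(1,1) | p1:(3,0)->(4,0) | p2:(2,3)->(3,3) | p3:(3,2)->(4,2)
Step 2: p0:(1,1)->(2,1) | p1:(4,0)->(4,1) | p2:(3,3)->(4,3)->EXIT | p3:(4,2)->(4,3)->EXIT
Step 3: p0:(2,1)->(3,1) | p1:(4,1)->(4,2) | p2:escaped | p3:escaped
Step 4: p0:(3,1)->(4,1) | p1:(4,2)->(4,3)->EXIT | p2:escaped | p3:escaped

(4,1) ESCAPED ESCAPED ESCAPED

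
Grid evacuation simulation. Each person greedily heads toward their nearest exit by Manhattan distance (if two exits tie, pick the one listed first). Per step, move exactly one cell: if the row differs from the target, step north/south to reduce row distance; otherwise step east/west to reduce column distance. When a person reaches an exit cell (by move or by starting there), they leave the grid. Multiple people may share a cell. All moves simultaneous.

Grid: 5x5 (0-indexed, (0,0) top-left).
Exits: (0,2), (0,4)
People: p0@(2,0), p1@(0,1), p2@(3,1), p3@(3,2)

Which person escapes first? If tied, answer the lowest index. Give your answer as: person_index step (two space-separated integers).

Step 1: p0:(2,0)->(1,0) | p1:(0,1)->(0,2)->EXIT | p2:(3,1)->(2,1) | p3:(3,2)->(2,2)
Step 2: p0:(1,0)->(0,0) | p1:escaped | p2:(2,1)->(1,1) | p3:(2,2)->(1,2)
Step 3: p0:(0,0)->(0,1) | p1:escaped | p2:(1,1)->(0,1) | p3:(1,2)->(0,2)->EXIT
Step 4: p0:(0,1)->(0,2)->EXIT | p1:escaped | p2:(0,1)->(0,2)->EXIT | p3:escaped
Exit steps: [4, 1, 4, 3]
First to escape: p1 at step 1

Answer: 1 1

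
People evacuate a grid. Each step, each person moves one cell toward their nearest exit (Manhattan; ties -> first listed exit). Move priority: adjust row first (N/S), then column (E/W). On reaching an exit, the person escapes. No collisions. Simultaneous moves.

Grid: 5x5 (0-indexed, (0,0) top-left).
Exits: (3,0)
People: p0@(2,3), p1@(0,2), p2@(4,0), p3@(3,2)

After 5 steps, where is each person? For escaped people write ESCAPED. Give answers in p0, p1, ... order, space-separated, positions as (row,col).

Step 1: p0:(2,3)->(3,3) | p1:(0,2)->(1,2) | p2:(4,0)->(3,0)->EXIT | p3:(3,2)->(3,1)
Step 2: p0:(3,3)->(3,2) | p1:(1,2)->(2,2) | p2:escaped | p3:(3,1)->(3,0)->EXIT
Step 3: p0:(3,2)->(3,1) | p1:(2,2)->(3,2) | p2:escaped | p3:escaped
Step 4: p0:(3,1)->(3,0)->EXIT | p1:(3,2)->(3,1) | p2:escaped | p3:escaped
Step 5: p0:escaped | p1:(3,1)->(3,0)->EXIT | p2:escaped | p3:escaped

ESCAPED ESCAPED ESCAPED ESCAPED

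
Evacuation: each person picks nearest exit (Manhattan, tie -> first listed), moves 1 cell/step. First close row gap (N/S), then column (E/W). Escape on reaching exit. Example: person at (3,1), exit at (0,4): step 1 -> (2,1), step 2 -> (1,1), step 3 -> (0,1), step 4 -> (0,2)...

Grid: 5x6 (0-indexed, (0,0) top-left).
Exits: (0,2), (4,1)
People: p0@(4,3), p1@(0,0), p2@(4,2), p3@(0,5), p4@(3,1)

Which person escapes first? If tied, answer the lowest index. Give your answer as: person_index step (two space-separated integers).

Answer: 2 1

Derivation:
Step 1: p0:(4,3)->(4,2) | p1:(0,0)->(0,1) | p2:(4,2)->(4,1)->EXIT | p3:(0,5)->(0,4) | p4:(3,1)->(4,1)->EXIT
Step 2: p0:(4,2)->(4,1)->EXIT | p1:(0,1)->(0,2)->EXIT | p2:escaped | p3:(0,4)->(0,3) | p4:escaped
Step 3: p0:escaped | p1:escaped | p2:escaped | p3:(0,3)->(0,2)->EXIT | p4:escaped
Exit steps: [2, 2, 1, 3, 1]
First to escape: p2 at step 1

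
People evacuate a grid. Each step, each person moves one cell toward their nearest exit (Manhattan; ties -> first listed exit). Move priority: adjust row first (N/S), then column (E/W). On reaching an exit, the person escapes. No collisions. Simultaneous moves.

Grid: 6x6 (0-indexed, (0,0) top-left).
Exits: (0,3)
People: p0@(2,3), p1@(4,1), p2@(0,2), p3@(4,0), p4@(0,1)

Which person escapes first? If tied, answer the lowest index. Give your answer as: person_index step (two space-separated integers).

Step 1: p0:(2,3)->(1,3) | p1:(4,1)->(3,1) | p2:(0,2)->(0,3)->EXIT | p3:(4,0)->(3,0) | p4:(0,1)->(0,2)
Step 2: p0:(1,3)->(0,3)->EXIT | p1:(3,1)->(2,1) | p2:escaped | p3:(3,0)->(2,0) | p4:(0,2)->(0,3)->EXIT
Step 3: p0:escaped | p1:(2,1)->(1,1) | p2:escaped | p3:(2,0)->(1,0) | p4:escaped
Step 4: p0:escaped | p1:(1,1)->(0,1) | p2:escaped | p3:(1,0)->(0,0) | p4:escaped
Step 5: p0:escaped | p1:(0,1)->(0,2) | p2:escaped | p3:(0,0)->(0,1) | p4:escaped
Step 6: p0:escaped | p1:(0,2)->(0,3)->EXIT | p2:escaped | p3:(0,1)->(0,2) | p4:escaped
Step 7: p0:escaped | p1:escaped | p2:escaped | p3:(0,2)->(0,3)->EXIT | p4:escaped
Exit steps: [2, 6, 1, 7, 2]
First to escape: p2 at step 1

Answer: 2 1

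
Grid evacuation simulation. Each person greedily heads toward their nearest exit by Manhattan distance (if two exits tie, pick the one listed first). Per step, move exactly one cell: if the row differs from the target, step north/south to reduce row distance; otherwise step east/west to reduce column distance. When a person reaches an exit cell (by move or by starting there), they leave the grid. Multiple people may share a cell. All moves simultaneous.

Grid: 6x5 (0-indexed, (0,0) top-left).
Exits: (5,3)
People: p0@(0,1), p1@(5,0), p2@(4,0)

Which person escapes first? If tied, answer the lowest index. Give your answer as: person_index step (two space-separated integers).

Step 1: p0:(0,1)->(1,1) | p1:(5,0)->(5,1) | p2:(4,0)->(5,0)
Step 2: p0:(1,1)->(2,1) | p1:(5,1)->(5,2) | p2:(5,0)->(5,1)
Step 3: p0:(2,1)->(3,1) | p1:(5,2)->(5,3)->EXIT | p2:(5,1)->(5,2)
Step 4: p0:(3,1)->(4,1) | p1:escaped | p2:(5,2)->(5,3)->EXIT
Step 5: p0:(4,1)->(5,1) | p1:escaped | p2:escaped
Step 6: p0:(5,1)->(5,2) | p1:escaped | p2:escaped
Step 7: p0:(5,2)->(5,3)->EXIT | p1:escaped | p2:escaped
Exit steps: [7, 3, 4]
First to escape: p1 at step 3

Answer: 1 3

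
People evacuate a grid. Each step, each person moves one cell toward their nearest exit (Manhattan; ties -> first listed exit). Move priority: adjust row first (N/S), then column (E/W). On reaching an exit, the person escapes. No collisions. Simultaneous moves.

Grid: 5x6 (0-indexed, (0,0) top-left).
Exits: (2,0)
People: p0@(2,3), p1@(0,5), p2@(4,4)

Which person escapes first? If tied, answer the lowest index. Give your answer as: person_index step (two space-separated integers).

Answer: 0 3

Derivation:
Step 1: p0:(2,3)->(2,2) | p1:(0,5)->(1,5) | p2:(4,4)->(3,4)
Step 2: p0:(2,2)->(2,1) | p1:(1,5)->(2,5) | p2:(3,4)->(2,4)
Step 3: p0:(2,1)->(2,0)->EXIT | p1:(2,5)->(2,4) | p2:(2,4)->(2,3)
Step 4: p0:escaped | p1:(2,4)->(2,3) | p2:(2,3)->(2,2)
Step 5: p0:escaped | p1:(2,3)->(2,2) | p2:(2,2)->(2,1)
Step 6: p0:escaped | p1:(2,2)->(2,1) | p2:(2,1)->(2,0)->EXIT
Step 7: p0:escaped | p1:(2,1)->(2,0)->EXIT | p2:escaped
Exit steps: [3, 7, 6]
First to escape: p0 at step 3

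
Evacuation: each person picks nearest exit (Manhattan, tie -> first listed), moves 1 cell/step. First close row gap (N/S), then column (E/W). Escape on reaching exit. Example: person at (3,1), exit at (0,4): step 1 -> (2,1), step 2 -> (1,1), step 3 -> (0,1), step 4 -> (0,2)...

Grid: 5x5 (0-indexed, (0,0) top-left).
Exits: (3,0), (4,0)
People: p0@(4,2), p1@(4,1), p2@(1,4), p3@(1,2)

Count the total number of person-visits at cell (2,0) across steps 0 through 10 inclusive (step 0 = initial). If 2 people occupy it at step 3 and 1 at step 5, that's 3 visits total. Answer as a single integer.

Step 0: p0@(4,2) p1@(4,1) p2@(1,4) p3@(1,2) -> at (2,0): 0 [-], cum=0
Step 1: p0@(4,1) p1@ESC p2@(2,4) p3@(2,2) -> at (2,0): 0 [-], cum=0
Step 2: p0@ESC p1@ESC p2@(3,4) p3@(3,2) -> at (2,0): 0 [-], cum=0
Step 3: p0@ESC p1@ESC p2@(3,3) p3@(3,1) -> at (2,0): 0 [-], cum=0
Step 4: p0@ESC p1@ESC p2@(3,2) p3@ESC -> at (2,0): 0 [-], cum=0
Step 5: p0@ESC p1@ESC p2@(3,1) p3@ESC -> at (2,0): 0 [-], cum=0
Step 6: p0@ESC p1@ESC p2@ESC p3@ESC -> at (2,0): 0 [-], cum=0
Total visits = 0

Answer: 0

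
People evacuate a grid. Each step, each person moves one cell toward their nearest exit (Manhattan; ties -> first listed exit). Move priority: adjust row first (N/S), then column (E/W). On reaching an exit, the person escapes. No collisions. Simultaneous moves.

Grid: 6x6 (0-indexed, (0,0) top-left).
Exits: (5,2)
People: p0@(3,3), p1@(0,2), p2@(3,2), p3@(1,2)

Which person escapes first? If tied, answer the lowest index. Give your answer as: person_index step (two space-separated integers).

Step 1: p0:(3,3)->(4,3) | p1:(0,2)->(1,2) | p2:(3,2)->(4,2) | p3:(1,2)->(2,2)
Step 2: p0:(4,3)->(5,3) | p1:(1,2)->(2,2) | p2:(4,2)->(5,2)->EXIT | p3:(2,2)->(3,2)
Step 3: p0:(5,3)->(5,2)->EXIT | p1:(2,2)->(3,2) | p2:escaped | p3:(3,2)->(4,2)
Step 4: p0:escaped | p1:(3,2)->(4,2) | p2:escaped | p3:(4,2)->(5,2)->EXIT
Step 5: p0:escaped | p1:(4,2)->(5,2)->EXIT | p2:escaped | p3:escaped
Exit steps: [3, 5, 2, 4]
First to escape: p2 at step 2

Answer: 2 2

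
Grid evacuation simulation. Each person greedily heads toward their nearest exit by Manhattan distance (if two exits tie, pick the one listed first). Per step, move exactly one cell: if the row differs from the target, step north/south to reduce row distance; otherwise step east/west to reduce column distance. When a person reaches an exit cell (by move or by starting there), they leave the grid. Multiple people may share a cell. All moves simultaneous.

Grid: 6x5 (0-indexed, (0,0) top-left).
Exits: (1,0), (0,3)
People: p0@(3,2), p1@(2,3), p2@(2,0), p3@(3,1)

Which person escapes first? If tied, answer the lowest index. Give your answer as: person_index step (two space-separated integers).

Step 1: p0:(3,2)->(2,2) | p1:(2,3)->(1,3) | p2:(2,0)->(1,0)->EXIT | p3:(3,1)->(2,1)
Step 2: p0:(2,2)->(1,2) | p1:(1,3)->(0,3)->EXIT | p2:escaped | p3:(2,1)->(1,1)
Step 3: p0:(1,2)->(1,1) | p1:escaped | p2:escaped | p3:(1,1)->(1,0)->EXIT
Step 4: p0:(1,1)->(1,0)->EXIT | p1:escaped | p2:escaped | p3:escaped
Exit steps: [4, 2, 1, 3]
First to escape: p2 at step 1

Answer: 2 1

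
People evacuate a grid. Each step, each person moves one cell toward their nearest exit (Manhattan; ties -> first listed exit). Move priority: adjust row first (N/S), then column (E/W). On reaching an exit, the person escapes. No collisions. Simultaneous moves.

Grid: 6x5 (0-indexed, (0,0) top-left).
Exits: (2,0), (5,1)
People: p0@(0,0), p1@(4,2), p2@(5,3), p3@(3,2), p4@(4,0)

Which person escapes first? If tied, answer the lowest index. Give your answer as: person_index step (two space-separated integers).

Answer: 0 2

Derivation:
Step 1: p0:(0,0)->(1,0) | p1:(4,2)->(5,2) | p2:(5,3)->(5,2) | p3:(3,2)->(2,2) | p4:(4,0)->(3,0)
Step 2: p0:(1,0)->(2,0)->EXIT | p1:(5,2)->(5,1)->EXIT | p2:(5,2)->(5,1)->EXIT | p3:(2,2)->(2,1) | p4:(3,0)->(2,0)->EXIT
Step 3: p0:escaped | p1:escaped | p2:escaped | p3:(2,1)->(2,0)->EXIT | p4:escaped
Exit steps: [2, 2, 2, 3, 2]
First to escape: p0 at step 2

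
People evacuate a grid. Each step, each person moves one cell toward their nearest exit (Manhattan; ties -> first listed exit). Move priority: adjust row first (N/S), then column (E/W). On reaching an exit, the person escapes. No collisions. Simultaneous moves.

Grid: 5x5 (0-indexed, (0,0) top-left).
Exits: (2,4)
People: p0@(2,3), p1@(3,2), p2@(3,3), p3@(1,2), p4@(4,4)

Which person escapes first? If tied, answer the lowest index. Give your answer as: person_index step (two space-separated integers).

Answer: 0 1

Derivation:
Step 1: p0:(2,3)->(2,4)->EXIT | p1:(3,2)->(2,2) | p2:(3,3)->(2,3) | p3:(1,2)->(2,2) | p4:(4,4)->(3,4)
Step 2: p0:escaped | p1:(2,2)->(2,3) | p2:(2,3)->(2,4)->EXIT | p3:(2,2)->(2,3) | p4:(3,4)->(2,4)->EXIT
Step 3: p0:escaped | p1:(2,3)->(2,4)->EXIT | p2:escaped | p3:(2,3)->(2,4)->EXIT | p4:escaped
Exit steps: [1, 3, 2, 3, 2]
First to escape: p0 at step 1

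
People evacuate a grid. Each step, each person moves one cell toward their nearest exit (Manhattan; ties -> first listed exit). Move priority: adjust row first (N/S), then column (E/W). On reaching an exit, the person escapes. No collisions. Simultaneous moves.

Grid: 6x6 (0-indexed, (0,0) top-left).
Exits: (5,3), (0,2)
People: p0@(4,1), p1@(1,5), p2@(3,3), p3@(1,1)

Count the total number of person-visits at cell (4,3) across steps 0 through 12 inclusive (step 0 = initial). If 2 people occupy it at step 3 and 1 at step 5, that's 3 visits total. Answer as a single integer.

Step 0: p0@(4,1) p1@(1,5) p2@(3,3) p3@(1,1) -> at (4,3): 0 [-], cum=0
Step 1: p0@(5,1) p1@(0,5) p2@(4,3) p3@(0,1) -> at (4,3): 1 [p2], cum=1
Step 2: p0@(5,2) p1@(0,4) p2@ESC p3@ESC -> at (4,3): 0 [-], cum=1
Step 3: p0@ESC p1@(0,3) p2@ESC p3@ESC -> at (4,3): 0 [-], cum=1
Step 4: p0@ESC p1@ESC p2@ESC p3@ESC -> at (4,3): 0 [-], cum=1
Total visits = 1

Answer: 1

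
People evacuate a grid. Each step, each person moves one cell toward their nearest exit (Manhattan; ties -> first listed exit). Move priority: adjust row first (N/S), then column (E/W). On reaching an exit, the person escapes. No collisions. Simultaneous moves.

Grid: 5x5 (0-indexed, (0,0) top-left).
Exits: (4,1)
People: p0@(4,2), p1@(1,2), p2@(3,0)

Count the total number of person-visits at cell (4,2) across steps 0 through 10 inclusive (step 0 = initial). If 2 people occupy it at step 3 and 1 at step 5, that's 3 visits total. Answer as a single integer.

Answer: 2

Derivation:
Step 0: p0@(4,2) p1@(1,2) p2@(3,0) -> at (4,2): 1 [p0], cum=1
Step 1: p0@ESC p1@(2,2) p2@(4,0) -> at (4,2): 0 [-], cum=1
Step 2: p0@ESC p1@(3,2) p2@ESC -> at (4,2): 0 [-], cum=1
Step 3: p0@ESC p1@(4,2) p2@ESC -> at (4,2): 1 [p1], cum=2
Step 4: p0@ESC p1@ESC p2@ESC -> at (4,2): 0 [-], cum=2
Total visits = 2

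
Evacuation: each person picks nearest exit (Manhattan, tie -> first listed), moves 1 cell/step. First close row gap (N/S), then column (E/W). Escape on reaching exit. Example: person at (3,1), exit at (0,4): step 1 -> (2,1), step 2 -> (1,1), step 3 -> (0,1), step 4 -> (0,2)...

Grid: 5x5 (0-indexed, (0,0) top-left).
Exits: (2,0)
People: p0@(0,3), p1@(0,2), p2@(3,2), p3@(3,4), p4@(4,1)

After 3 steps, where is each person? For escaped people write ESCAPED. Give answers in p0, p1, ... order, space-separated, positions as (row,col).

Step 1: p0:(0,3)->(1,3) | p1:(0,2)->(1,2) | p2:(3,2)->(2,2) | p3:(3,4)->(2,4) | p4:(4,1)->(3,1)
Step 2: p0:(1,3)->(2,3) | p1:(1,2)->(2,2) | p2:(2,2)->(2,1) | p3:(2,4)->(2,3) | p4:(3,1)->(2,1)
Step 3: p0:(2,3)->(2,2) | p1:(2,2)->(2,1) | p2:(2,1)->(2,0)->EXIT | p3:(2,3)->(2,2) | p4:(2,1)->(2,0)->EXIT

(2,2) (2,1) ESCAPED (2,2) ESCAPED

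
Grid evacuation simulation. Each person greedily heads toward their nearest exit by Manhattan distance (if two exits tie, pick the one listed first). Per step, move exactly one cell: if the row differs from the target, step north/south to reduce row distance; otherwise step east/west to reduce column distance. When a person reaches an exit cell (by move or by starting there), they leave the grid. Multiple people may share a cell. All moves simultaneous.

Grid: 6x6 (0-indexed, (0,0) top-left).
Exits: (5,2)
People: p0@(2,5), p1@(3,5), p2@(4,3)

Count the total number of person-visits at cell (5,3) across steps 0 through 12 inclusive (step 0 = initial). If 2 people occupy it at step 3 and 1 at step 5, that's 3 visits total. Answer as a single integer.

Answer: 3

Derivation:
Step 0: p0@(2,5) p1@(3,5) p2@(4,3) -> at (5,3): 0 [-], cum=0
Step 1: p0@(3,5) p1@(4,5) p2@(5,3) -> at (5,3): 1 [p2], cum=1
Step 2: p0@(4,5) p1@(5,5) p2@ESC -> at (5,3): 0 [-], cum=1
Step 3: p0@(5,5) p1@(5,4) p2@ESC -> at (5,3): 0 [-], cum=1
Step 4: p0@(5,4) p1@(5,3) p2@ESC -> at (5,3): 1 [p1], cum=2
Step 5: p0@(5,3) p1@ESC p2@ESC -> at (5,3): 1 [p0], cum=3
Step 6: p0@ESC p1@ESC p2@ESC -> at (5,3): 0 [-], cum=3
Total visits = 3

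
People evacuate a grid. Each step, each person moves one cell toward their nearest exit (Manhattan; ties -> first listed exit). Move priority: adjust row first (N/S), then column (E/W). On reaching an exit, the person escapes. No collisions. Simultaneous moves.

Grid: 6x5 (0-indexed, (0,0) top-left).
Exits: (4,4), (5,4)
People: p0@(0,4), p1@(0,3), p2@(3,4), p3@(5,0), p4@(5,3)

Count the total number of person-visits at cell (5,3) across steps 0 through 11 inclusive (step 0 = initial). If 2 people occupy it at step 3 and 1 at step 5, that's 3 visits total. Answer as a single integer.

Step 0: p0@(0,4) p1@(0,3) p2@(3,4) p3@(5,0) p4@(5,3) -> at (5,3): 1 [p4], cum=1
Step 1: p0@(1,4) p1@(1,3) p2@ESC p3@(5,1) p4@ESC -> at (5,3): 0 [-], cum=1
Step 2: p0@(2,4) p1@(2,3) p2@ESC p3@(5,2) p4@ESC -> at (5,3): 0 [-], cum=1
Step 3: p0@(3,4) p1@(3,3) p2@ESC p3@(5,3) p4@ESC -> at (5,3): 1 [p3], cum=2
Step 4: p0@ESC p1@(4,3) p2@ESC p3@ESC p4@ESC -> at (5,3): 0 [-], cum=2
Step 5: p0@ESC p1@ESC p2@ESC p3@ESC p4@ESC -> at (5,3): 0 [-], cum=2
Total visits = 2

Answer: 2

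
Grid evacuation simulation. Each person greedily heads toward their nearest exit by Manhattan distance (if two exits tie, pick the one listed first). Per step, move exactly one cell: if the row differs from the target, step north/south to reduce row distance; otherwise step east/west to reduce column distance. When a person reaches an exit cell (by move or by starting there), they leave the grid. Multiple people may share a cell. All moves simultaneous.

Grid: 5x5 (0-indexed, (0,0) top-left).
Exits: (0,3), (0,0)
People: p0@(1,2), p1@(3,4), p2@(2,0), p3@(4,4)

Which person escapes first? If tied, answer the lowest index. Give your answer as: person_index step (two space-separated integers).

Answer: 0 2

Derivation:
Step 1: p0:(1,2)->(0,2) | p1:(3,4)->(2,4) | p2:(2,0)->(1,0) | p3:(4,4)->(3,4)
Step 2: p0:(0,2)->(0,3)->EXIT | p1:(2,4)->(1,4) | p2:(1,0)->(0,0)->EXIT | p3:(3,4)->(2,4)
Step 3: p0:escaped | p1:(1,4)->(0,4) | p2:escaped | p3:(2,4)->(1,4)
Step 4: p0:escaped | p1:(0,4)->(0,3)->EXIT | p2:escaped | p3:(1,4)->(0,4)
Step 5: p0:escaped | p1:escaped | p2:escaped | p3:(0,4)->(0,3)->EXIT
Exit steps: [2, 4, 2, 5]
First to escape: p0 at step 2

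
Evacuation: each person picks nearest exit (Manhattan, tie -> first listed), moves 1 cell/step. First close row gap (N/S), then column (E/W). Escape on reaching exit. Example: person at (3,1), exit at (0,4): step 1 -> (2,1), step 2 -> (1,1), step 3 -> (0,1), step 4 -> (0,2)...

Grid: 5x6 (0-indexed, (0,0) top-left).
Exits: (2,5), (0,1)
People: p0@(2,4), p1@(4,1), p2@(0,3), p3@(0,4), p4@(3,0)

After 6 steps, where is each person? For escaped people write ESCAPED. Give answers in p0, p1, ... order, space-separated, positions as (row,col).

Step 1: p0:(2,4)->(2,5)->EXIT | p1:(4,1)->(3,1) | p2:(0,3)->(0,2) | p3:(0,4)->(1,4) | p4:(3,0)->(2,0)
Step 2: p0:escaped | p1:(3,1)->(2,1) | p2:(0,2)->(0,1)->EXIT | p3:(1,4)->(2,4) | p4:(2,0)->(1,0)
Step 3: p0:escaped | p1:(2,1)->(1,1) | p2:escaped | p3:(2,4)->(2,5)->EXIT | p4:(1,0)->(0,0)
Step 4: p0:escaped | p1:(1,1)->(0,1)->EXIT | p2:escaped | p3:escaped | p4:(0,0)->(0,1)->EXIT

ESCAPED ESCAPED ESCAPED ESCAPED ESCAPED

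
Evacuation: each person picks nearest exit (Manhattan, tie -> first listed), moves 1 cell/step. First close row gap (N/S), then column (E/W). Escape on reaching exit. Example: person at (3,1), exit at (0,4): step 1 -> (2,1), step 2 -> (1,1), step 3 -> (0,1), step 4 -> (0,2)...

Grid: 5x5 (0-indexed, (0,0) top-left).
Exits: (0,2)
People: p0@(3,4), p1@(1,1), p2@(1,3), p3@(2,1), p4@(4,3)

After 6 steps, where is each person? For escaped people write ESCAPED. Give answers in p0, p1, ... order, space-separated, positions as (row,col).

Step 1: p0:(3,4)->(2,4) | p1:(1,1)->(0,1) | p2:(1,3)->(0,3) | p3:(2,1)->(1,1) | p4:(4,3)->(3,3)
Step 2: p0:(2,4)->(1,4) | p1:(0,1)->(0,2)->EXIT | p2:(0,3)->(0,2)->EXIT | p3:(1,1)->(0,1) | p4:(3,3)->(2,3)
Step 3: p0:(1,4)->(0,4) | p1:escaped | p2:escaped | p3:(0,1)->(0,2)->EXIT | p4:(2,3)->(1,3)
Step 4: p0:(0,4)->(0,3) | p1:escaped | p2:escaped | p3:escaped | p4:(1,3)->(0,3)
Step 5: p0:(0,3)->(0,2)->EXIT | p1:escaped | p2:escaped | p3:escaped | p4:(0,3)->(0,2)->EXIT

ESCAPED ESCAPED ESCAPED ESCAPED ESCAPED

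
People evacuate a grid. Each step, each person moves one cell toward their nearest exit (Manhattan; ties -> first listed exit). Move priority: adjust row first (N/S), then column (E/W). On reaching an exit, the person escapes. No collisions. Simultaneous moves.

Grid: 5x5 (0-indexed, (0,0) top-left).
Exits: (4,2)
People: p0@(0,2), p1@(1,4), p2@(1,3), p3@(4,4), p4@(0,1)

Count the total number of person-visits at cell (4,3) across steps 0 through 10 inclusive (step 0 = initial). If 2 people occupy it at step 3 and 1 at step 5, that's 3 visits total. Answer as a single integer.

Step 0: p0@(0,2) p1@(1,4) p2@(1,3) p3@(4,4) p4@(0,1) -> at (4,3): 0 [-], cum=0
Step 1: p0@(1,2) p1@(2,4) p2@(2,3) p3@(4,3) p4@(1,1) -> at (4,3): 1 [p3], cum=1
Step 2: p0@(2,2) p1@(3,4) p2@(3,3) p3@ESC p4@(2,1) -> at (4,3): 0 [-], cum=1
Step 3: p0@(3,2) p1@(4,4) p2@(4,3) p3@ESC p4@(3,1) -> at (4,3): 1 [p2], cum=2
Step 4: p0@ESC p1@(4,3) p2@ESC p3@ESC p4@(4,1) -> at (4,3): 1 [p1], cum=3
Step 5: p0@ESC p1@ESC p2@ESC p3@ESC p4@ESC -> at (4,3): 0 [-], cum=3
Total visits = 3

Answer: 3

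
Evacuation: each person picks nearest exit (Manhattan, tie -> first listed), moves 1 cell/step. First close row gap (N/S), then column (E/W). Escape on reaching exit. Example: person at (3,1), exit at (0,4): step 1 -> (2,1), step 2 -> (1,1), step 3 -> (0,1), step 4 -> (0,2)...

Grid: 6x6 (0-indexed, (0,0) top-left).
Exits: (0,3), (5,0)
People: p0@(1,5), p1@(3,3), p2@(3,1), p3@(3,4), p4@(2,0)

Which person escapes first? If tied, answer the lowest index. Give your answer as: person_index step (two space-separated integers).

Step 1: p0:(1,5)->(0,5) | p1:(3,3)->(2,3) | p2:(3,1)->(4,1) | p3:(3,4)->(2,4) | p4:(2,0)->(3,0)
Step 2: p0:(0,5)->(0,4) | p1:(2,3)->(1,3) | p2:(4,1)->(5,1) | p3:(2,4)->(1,4) | p4:(3,0)->(4,0)
Step 3: p0:(0,4)->(0,3)->EXIT | p1:(1,3)->(0,3)->EXIT | p2:(5,1)->(5,0)->EXIT | p3:(1,4)->(0,4) | p4:(4,0)->(5,0)->EXIT
Step 4: p0:escaped | p1:escaped | p2:escaped | p3:(0,4)->(0,3)->EXIT | p4:escaped
Exit steps: [3, 3, 3, 4, 3]
First to escape: p0 at step 3

Answer: 0 3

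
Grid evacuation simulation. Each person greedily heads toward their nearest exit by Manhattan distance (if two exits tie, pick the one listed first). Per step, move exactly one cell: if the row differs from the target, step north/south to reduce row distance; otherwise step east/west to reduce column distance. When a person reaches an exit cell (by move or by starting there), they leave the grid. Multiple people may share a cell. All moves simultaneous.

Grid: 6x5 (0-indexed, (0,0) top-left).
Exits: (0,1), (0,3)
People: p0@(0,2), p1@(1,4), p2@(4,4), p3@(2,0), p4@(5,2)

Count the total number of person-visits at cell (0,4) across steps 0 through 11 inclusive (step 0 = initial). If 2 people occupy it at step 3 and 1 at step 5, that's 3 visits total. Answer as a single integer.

Answer: 2

Derivation:
Step 0: p0@(0,2) p1@(1,4) p2@(4,4) p3@(2,0) p4@(5,2) -> at (0,4): 0 [-], cum=0
Step 1: p0@ESC p1@(0,4) p2@(3,4) p3@(1,0) p4@(4,2) -> at (0,4): 1 [p1], cum=1
Step 2: p0@ESC p1@ESC p2@(2,4) p3@(0,0) p4@(3,2) -> at (0,4): 0 [-], cum=1
Step 3: p0@ESC p1@ESC p2@(1,4) p3@ESC p4@(2,2) -> at (0,4): 0 [-], cum=1
Step 4: p0@ESC p1@ESC p2@(0,4) p3@ESC p4@(1,2) -> at (0,4): 1 [p2], cum=2
Step 5: p0@ESC p1@ESC p2@ESC p3@ESC p4@(0,2) -> at (0,4): 0 [-], cum=2
Step 6: p0@ESC p1@ESC p2@ESC p3@ESC p4@ESC -> at (0,4): 0 [-], cum=2
Total visits = 2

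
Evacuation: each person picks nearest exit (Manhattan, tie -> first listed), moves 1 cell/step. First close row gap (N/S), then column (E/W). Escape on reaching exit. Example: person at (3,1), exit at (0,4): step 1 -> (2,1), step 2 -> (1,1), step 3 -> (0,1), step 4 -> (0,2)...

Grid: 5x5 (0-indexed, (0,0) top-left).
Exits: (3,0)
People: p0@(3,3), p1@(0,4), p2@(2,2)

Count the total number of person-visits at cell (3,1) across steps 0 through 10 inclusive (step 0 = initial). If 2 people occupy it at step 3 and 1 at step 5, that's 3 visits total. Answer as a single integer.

Step 0: p0@(3,3) p1@(0,4) p2@(2,2) -> at (3,1): 0 [-], cum=0
Step 1: p0@(3,2) p1@(1,4) p2@(3,2) -> at (3,1): 0 [-], cum=0
Step 2: p0@(3,1) p1@(2,4) p2@(3,1) -> at (3,1): 2 [p0,p2], cum=2
Step 3: p0@ESC p1@(3,4) p2@ESC -> at (3,1): 0 [-], cum=2
Step 4: p0@ESC p1@(3,3) p2@ESC -> at (3,1): 0 [-], cum=2
Step 5: p0@ESC p1@(3,2) p2@ESC -> at (3,1): 0 [-], cum=2
Step 6: p0@ESC p1@(3,1) p2@ESC -> at (3,1): 1 [p1], cum=3
Step 7: p0@ESC p1@ESC p2@ESC -> at (3,1): 0 [-], cum=3
Total visits = 3

Answer: 3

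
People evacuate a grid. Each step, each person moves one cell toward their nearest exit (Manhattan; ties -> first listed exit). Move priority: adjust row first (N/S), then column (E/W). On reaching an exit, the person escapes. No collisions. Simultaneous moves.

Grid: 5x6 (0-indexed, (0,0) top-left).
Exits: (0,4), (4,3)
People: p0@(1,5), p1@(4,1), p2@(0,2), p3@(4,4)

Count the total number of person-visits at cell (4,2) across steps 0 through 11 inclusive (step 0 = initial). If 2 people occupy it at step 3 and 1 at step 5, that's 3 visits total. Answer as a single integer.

Step 0: p0@(1,5) p1@(4,1) p2@(0,2) p3@(4,4) -> at (4,2): 0 [-], cum=0
Step 1: p0@(0,5) p1@(4,2) p2@(0,3) p3@ESC -> at (4,2): 1 [p1], cum=1
Step 2: p0@ESC p1@ESC p2@ESC p3@ESC -> at (4,2): 0 [-], cum=1
Total visits = 1

Answer: 1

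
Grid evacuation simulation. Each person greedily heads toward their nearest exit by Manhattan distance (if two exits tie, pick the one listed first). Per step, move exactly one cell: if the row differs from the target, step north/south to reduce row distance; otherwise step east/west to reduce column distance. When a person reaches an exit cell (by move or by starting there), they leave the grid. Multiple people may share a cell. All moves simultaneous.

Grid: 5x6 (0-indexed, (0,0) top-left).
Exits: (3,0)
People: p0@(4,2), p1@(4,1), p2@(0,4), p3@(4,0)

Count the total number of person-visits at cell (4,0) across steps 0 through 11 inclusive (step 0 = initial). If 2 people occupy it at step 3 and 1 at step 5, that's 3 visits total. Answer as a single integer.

Step 0: p0@(4,2) p1@(4,1) p2@(0,4) p3@(4,0) -> at (4,0): 1 [p3], cum=1
Step 1: p0@(3,2) p1@(3,1) p2@(1,4) p3@ESC -> at (4,0): 0 [-], cum=1
Step 2: p0@(3,1) p1@ESC p2@(2,4) p3@ESC -> at (4,0): 0 [-], cum=1
Step 3: p0@ESC p1@ESC p2@(3,4) p3@ESC -> at (4,0): 0 [-], cum=1
Step 4: p0@ESC p1@ESC p2@(3,3) p3@ESC -> at (4,0): 0 [-], cum=1
Step 5: p0@ESC p1@ESC p2@(3,2) p3@ESC -> at (4,0): 0 [-], cum=1
Step 6: p0@ESC p1@ESC p2@(3,1) p3@ESC -> at (4,0): 0 [-], cum=1
Step 7: p0@ESC p1@ESC p2@ESC p3@ESC -> at (4,0): 0 [-], cum=1
Total visits = 1

Answer: 1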